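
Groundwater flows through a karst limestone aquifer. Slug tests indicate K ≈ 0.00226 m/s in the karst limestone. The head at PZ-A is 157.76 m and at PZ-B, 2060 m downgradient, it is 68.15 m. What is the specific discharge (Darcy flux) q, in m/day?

Convert K: 0.00226 m/s × 86400 = 195.3 m/day.
Hydraulic gradient i = (157.76 − 68.15) / 2060 = 89.61 / 2060 = 0.04350.
Specific discharge q = K · i = 195.3 × 0.04350 = 8.494 m/day.

8.49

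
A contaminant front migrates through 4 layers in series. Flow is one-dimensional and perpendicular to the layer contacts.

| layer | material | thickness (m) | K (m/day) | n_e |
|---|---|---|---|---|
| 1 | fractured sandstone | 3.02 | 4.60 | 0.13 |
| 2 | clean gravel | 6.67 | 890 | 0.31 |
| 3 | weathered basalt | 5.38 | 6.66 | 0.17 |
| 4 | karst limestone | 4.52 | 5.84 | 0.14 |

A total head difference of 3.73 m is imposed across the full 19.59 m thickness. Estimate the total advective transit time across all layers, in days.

2.41

With flow normal to the layers, continuity requires the same specific discharge q through every layer.
Σ(b_i/K_i) = 3.02/4.60 + 6.67/890 + 5.38/6.66 + 4.52/5.84 = 2.246 d.
q = Δh / Σ(b_i/K_i) = 3.73 / 2.246 = 1.661 m/day.
In each layer the seepage velocity is v_i = q/n_i, so the layer transit time is t_i = b_i·n_i / q:
  layer 1 (fractured sandstone): t_1 = 3.02 × 0.13 / 1.661 = 0.2364 d
  layer 2 (clean gravel): t_2 = 6.67 × 0.31 / 1.661 = 1.245 d
  layer 3 (weathered basalt): t_3 = 5.38 × 0.17 / 1.661 = 0.5507 d
  layer 4 (karst limestone): t_4 = 4.52 × 0.14 / 1.661 = 0.3810 d
Total t = Σ t_i = 2.413 days.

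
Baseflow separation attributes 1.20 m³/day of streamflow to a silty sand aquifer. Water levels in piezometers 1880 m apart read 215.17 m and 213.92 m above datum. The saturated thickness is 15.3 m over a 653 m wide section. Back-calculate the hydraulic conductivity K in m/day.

0.181

Cross-sectional area A = 653 × 15.3 = 9991 m².
Hydraulic gradient i = (215.17 − 213.92) / 1880 = 1.25 / 1880 = 0.0006649.
From Q = K·A·i, K = Q / (A·i) = 1.20 / (9991 × 0.0006649) = 0.1806 m/day.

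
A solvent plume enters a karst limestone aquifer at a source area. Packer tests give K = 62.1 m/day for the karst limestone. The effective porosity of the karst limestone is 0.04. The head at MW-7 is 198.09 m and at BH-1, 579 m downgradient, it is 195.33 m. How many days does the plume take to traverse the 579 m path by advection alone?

78.2

Hydraulic gradient i = (198.09 − 195.33) / 579 = 2.76 / 579 = 0.004767.
Darcy flux q = K · i = 62.10 × 0.004767 = 0.2960 m/day.
Seepage velocity v = q / n_e = 0.2960 / 0.04 = 7.401 m/day.
Travel time t = L / v = 579 / 7.401 = 78.24 days.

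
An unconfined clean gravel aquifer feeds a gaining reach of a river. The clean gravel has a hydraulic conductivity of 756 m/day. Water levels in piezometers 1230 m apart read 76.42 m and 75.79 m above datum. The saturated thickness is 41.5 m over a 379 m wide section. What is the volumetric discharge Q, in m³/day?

6090

Cross-sectional area A = 379 × 41.5 = 15728 m².
Hydraulic gradient i = (76.42 − 75.79) / 1230 = 0.63 / 1230 = 0.0005122.
Darcy's law: Q = K · A · i = 756.0 × 15728 × 0.0005122 = 6090 m³/day.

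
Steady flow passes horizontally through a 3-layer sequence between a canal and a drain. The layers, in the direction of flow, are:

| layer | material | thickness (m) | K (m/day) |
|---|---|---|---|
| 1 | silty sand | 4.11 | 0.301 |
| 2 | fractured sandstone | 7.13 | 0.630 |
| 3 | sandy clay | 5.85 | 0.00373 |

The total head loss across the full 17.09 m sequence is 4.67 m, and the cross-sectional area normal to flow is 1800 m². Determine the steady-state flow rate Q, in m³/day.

5.28

Flow is perpendicular to layering, so the layers act in series and the equivalent K is the thickness-weighted harmonic mean.
Total thickness L = 4.11 + 7.13 + 5.85 = 17.09 m.
Σ(b_i/K_i) = 4.11/0.301 + 7.13/0.630 + 5.85/0.00373 = 1593 d.
K_eq = L / Σ(b_i/K_i) = 17.09 / 1593 = 0.01073 m/day.
Q = K_eq · A · (Δh/L) = 0.01073 × 1800 × (4.67/17.09) = 5.276 m³/day.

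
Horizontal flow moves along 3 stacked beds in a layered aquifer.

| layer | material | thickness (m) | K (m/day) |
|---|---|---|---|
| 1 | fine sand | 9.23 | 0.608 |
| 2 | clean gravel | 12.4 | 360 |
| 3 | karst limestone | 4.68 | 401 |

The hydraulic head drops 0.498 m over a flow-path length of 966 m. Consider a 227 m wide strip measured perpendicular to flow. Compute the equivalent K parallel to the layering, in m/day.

241

Flow is parallel to layering, so each bed carries its own Darcy discharge and the transmissivities add.
Σ(K_i·b_i) = 0.608×9.23 + 360×12.4 + 401×4.68 = 6346 m²/day.
Total thickness b = 26.31 m, so K_eq = Σ(K_i·b_i)/b = 241.2 m/day.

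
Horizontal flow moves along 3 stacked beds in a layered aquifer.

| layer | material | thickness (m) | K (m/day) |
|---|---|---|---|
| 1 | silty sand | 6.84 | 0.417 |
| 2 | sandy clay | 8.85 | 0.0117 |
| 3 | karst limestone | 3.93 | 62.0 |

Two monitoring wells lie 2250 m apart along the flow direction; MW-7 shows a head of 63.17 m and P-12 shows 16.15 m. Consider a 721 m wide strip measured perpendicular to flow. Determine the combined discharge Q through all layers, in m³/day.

Flow is parallel to layering, so each bed carries its own Darcy discharge and the transmissivities add.
Σ(K_i·b_i) = 0.417×6.84 + 0.0117×8.85 + 62.0×3.93 = 246.6 m²/day.
Hydraulic gradient i = (63.17 − 16.15) / 2250 = 47.02 / 2250 = 0.02090.
Q = Σ(K_i·b_i) · W · i = 246.6 × 721 × 0.02090 = 3716 m³/day.

3720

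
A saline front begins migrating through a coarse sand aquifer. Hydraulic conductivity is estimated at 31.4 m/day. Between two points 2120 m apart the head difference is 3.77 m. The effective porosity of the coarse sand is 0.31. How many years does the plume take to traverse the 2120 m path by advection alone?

Hydraulic gradient i = Δh / L = 3.77 / 2120 = 0.001778.
Darcy flux q = K · i = 31.40 × 0.001778 = 0.05584 m/day.
Seepage velocity v = q / n_e = 0.05584 / 0.31 = 0.1801 m/day.
Travel time t = L / v = 2120 / 0.1801 = 11770 days = 32.22 years.

32.2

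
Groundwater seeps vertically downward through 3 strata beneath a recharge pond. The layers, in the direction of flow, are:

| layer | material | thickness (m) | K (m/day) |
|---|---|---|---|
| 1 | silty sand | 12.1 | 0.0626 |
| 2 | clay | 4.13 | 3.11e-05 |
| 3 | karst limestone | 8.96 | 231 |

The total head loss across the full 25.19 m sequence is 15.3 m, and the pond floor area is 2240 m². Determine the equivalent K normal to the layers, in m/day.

0.000189

Flow is perpendicular to layering, so the layers act in series and the equivalent K is the thickness-weighted harmonic mean.
Total thickness L = 12.1 + 4.13 + 8.96 = 25.19 m.
Σ(b_i/K_i) = 12.1/0.0626 + 4.13/3.11e-05 + 8.96/231 = 1.330e+05 d.
K_eq = L / Σ(b_i/K_i) = 25.19 / 1.330e+05 = 0.0001894 m/day.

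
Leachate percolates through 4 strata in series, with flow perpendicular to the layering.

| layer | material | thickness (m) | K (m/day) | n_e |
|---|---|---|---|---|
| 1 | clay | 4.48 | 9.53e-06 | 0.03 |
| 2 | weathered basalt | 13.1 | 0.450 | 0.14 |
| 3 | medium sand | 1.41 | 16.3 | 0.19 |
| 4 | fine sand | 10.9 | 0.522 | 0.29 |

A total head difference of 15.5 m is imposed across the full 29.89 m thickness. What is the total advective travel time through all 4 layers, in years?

With flow normal to the layers, continuity requires the same specific discharge q through every layer.
Σ(b_i/K_i) = 4.48/9.53e-06 + 13.1/0.450 + 1.41/16.3 + 10.9/0.522 = 4.701e+05 d.
q = Δh / Σ(b_i/K_i) = 15.5 / 4.701e+05 = 3.297e-05 m/day.
In each layer the seepage velocity is v_i = q/n_i, so the layer transit time is t_i = b_i·n_i / q:
  layer 1 (clay): t_1 = 4.48 × 0.03 / 3.297e-05 = 4077 d
  layer 2 (weathered basalt): t_2 = 13.1 × 0.14 / 3.297e-05 = 55629 d
  layer 3 (medium sand): t_3 = 1.41 × 0.19 / 3.297e-05 = 8126 d
  layer 4 (fine sand): t_4 = 10.9 × 0.29 / 3.297e-05 = 95879 d
Total t = Σ t_i = 1.637e+05 days = 448.2 years.

448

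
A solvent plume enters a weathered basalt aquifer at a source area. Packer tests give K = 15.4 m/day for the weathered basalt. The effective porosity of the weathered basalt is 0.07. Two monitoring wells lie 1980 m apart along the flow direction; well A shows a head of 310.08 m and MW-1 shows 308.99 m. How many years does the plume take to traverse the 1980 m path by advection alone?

Hydraulic gradient i = (310.08 − 308.99) / 1980 = 1.09 / 1980 = 0.0005505.
Darcy flux q = K · i = 15.40 × 0.0005505 = 0.008478 m/day.
Seepage velocity v = q / n_e = 0.008478 / 0.07 = 0.1211 m/day.
Travel time t = L / v = 1980 / 0.1211 = 16349 days = 44.76 years.

44.8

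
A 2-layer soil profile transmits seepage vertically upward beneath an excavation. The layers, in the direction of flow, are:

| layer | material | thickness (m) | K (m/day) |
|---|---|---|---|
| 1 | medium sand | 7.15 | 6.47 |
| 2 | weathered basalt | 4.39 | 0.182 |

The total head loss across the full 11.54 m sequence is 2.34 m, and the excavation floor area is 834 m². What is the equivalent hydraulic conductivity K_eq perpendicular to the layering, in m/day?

Flow is perpendicular to layering, so the layers act in series and the equivalent K is the thickness-weighted harmonic mean.
Total thickness L = 7.15 + 4.39 = 11.54 m.
Σ(b_i/K_i) = 7.15/6.47 + 4.39/0.182 = 25.23 d.
K_eq = L / Σ(b_i/K_i) = 11.54 / 25.23 = 0.4575 m/day.

0.457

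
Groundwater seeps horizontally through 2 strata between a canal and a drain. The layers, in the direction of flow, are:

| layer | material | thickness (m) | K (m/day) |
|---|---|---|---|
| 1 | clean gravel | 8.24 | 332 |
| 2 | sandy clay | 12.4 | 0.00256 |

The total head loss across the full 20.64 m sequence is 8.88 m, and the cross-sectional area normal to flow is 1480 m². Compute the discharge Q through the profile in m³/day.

2.71

Flow is perpendicular to layering, so the layers act in series and the equivalent K is the thickness-weighted harmonic mean.
Total thickness L = 8.24 + 12.4 = 20.64 m.
Σ(b_i/K_i) = 8.24/332 + 12.4/0.00256 = 4844 d.
K_eq = L / Σ(b_i/K_i) = 20.64 / 4844 = 0.004261 m/day.
Q = K_eq · A · (Δh/L) = 0.004261 × 1480 × (8.88/20.64) = 2.713 m³/day.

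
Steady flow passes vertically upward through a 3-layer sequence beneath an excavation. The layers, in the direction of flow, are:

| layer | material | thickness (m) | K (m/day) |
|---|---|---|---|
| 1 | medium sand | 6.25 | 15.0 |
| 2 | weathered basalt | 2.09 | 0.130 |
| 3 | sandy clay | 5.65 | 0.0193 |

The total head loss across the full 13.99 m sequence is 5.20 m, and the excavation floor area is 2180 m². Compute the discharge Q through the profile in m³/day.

Flow is perpendicular to layering, so the layers act in series and the equivalent K is the thickness-weighted harmonic mean.
Total thickness L = 6.25 + 2.09 + 5.65 = 13.99 m.
Σ(b_i/K_i) = 6.25/15.0 + 2.09/0.130 + 5.65/0.0193 = 309.2 d.
K_eq = L / Σ(b_i/K_i) = 13.99 / 309.2 = 0.04524 m/day.
Q = K_eq · A · (Δh/L) = 0.04524 × 2180 × (5.20/13.99) = 36.66 m³/day.

36.7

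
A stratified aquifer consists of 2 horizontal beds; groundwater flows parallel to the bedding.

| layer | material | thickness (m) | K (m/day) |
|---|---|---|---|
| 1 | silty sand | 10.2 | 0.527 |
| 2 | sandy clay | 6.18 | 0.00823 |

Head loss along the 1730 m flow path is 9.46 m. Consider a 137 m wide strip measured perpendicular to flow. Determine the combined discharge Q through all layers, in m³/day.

4.07

Flow is parallel to layering, so each bed carries its own Darcy discharge and the transmissivities add.
Σ(K_i·b_i) = 0.527×10.2 + 0.00823×6.18 = 5.426 m²/day.
Hydraulic gradient i = Δh / L = 9.46 / 1730 = 0.005468.
Q = Σ(K_i·b_i) · W · i = 5.426 × 137 × 0.005468 = 4.065 m³/day.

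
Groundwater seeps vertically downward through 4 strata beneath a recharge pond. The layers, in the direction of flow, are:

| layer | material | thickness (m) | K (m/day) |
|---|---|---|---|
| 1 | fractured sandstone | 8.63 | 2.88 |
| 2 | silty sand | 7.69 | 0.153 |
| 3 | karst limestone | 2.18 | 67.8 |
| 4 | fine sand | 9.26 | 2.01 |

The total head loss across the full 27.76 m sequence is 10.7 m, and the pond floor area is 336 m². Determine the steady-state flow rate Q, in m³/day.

Flow is perpendicular to layering, so the layers act in series and the equivalent K is the thickness-weighted harmonic mean.
Total thickness L = 8.63 + 7.69 + 2.18 + 9.26 = 27.76 m.
Σ(b_i/K_i) = 8.63/2.88 + 7.69/0.153 + 2.18/67.8 + 9.26/2.01 = 57.90 d.
K_eq = L / Σ(b_i/K_i) = 27.76 / 57.90 = 0.4795 m/day.
Q = K_eq · A · (Δh/L) = 0.4795 × 336 × (10.7/27.76) = 62.10 m³/day.

62.1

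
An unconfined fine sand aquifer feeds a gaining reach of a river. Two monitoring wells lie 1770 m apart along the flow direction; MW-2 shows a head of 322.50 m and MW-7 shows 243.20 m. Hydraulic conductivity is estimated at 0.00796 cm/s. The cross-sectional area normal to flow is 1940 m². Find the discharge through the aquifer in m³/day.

Convert K: 0.00796 cm/s × 864 = 6.877 m/day.
Hydraulic gradient i = (322.50 − 243.20) / 1770 = 79.3 / 1770 = 0.04480.
Darcy's law: Q = K · A · i = 6.877 × 1940 × 0.04480 = 597.8 m³/day.

598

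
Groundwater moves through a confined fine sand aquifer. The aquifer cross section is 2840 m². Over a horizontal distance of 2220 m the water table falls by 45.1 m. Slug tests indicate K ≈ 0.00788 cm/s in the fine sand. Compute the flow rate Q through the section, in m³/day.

393

Convert K: 0.00788 cm/s × 864 = 6.808 m/day.
Hydraulic gradient i = Δh / L = 45.1 / 2220 = 0.02032.
Darcy's law: Q = K · A · i = 6.808 × 2840 × 0.02032 = 392.8 m³/day.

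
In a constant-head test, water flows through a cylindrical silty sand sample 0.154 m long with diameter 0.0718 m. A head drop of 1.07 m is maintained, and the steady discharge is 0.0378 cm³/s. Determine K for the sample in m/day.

0.116

Cross-sectional area A = π·(d/2)² = π × (0.0718/2)² = 0.004049 m².
Convert discharge: 0.0378 cm³/s = 3.780e-08 m³/s.
Darcy's law rearranged: K = Q·L / (A·Δh) = 3.780e-08 × 0.154 / (0.004049 × 1.07) = 1.344e-06 m/s = 0.1161 m/day.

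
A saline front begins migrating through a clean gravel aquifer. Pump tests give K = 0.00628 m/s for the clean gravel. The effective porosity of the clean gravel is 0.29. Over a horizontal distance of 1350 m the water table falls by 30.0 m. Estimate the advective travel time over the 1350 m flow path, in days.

32.5

Convert K: 0.00628 m/s × 86400 = 542.6 m/day.
Hydraulic gradient i = Δh / L = 30.0 / 1350 = 0.02222.
Darcy flux q = K · i = 542.6 × 0.02222 = 12.06 m/day.
Seepage velocity v = q / n_e = 12.06 / 0.29 = 41.58 m/day.
Travel time t = L / v = 1350 / 41.58 = 32.47 days.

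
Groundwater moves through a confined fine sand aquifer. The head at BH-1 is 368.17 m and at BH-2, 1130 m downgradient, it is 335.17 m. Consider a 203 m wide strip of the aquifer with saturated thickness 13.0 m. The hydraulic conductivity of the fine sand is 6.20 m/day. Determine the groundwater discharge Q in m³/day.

478

Cross-sectional area A = 203 × 13.0 = 2639 m².
Hydraulic gradient i = (368.17 − 335.17) / 1130 = 33 / 1130 = 0.02920.
Darcy's law: Q = K · A · i = 6.200 × 2639 × 0.02920 = 477.8 m³/day.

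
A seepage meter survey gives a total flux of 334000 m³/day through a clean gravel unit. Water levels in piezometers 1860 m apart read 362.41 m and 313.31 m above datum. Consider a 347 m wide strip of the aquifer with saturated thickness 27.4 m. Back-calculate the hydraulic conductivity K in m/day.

1330

Cross-sectional area A = 347 × 27.4 = 9508 m².
Hydraulic gradient i = (362.41 − 313.31) / 1860 = 49.1 / 1860 = 0.02640.
From Q = K·A·i, K = Q / (A·i) = 334000 / (9508 × 0.02640) = 1331 m/day.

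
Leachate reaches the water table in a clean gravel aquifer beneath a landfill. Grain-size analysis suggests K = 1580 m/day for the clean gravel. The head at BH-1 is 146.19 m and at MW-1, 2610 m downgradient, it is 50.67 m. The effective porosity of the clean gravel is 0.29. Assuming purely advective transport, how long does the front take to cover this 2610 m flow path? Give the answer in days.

Hydraulic gradient i = (146.19 − 50.67) / 2610 = 95.52 / 2610 = 0.03660.
Darcy flux q = K · i = 1580 × 0.03660 = 57.82 m/day.
Seepage velocity v = q / n_e = 57.82 / 0.29 = 199.4 m/day.
Travel time t = L / v = 2610 / 199.4 = 13.09 days.

13.1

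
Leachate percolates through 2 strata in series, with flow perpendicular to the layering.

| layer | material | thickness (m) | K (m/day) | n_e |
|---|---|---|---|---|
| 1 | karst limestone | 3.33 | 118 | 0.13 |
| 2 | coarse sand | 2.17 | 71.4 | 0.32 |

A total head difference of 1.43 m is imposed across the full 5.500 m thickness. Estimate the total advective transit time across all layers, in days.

With flow normal to the layers, continuity requires the same specific discharge q through every layer.
Σ(b_i/K_i) = 3.33/118 + 2.17/71.4 = 0.05861 d.
q = Δh / Σ(b_i/K_i) = 1.43 / 0.05861 = 24.40 m/day.
In each layer the seepage velocity is v_i = q/n_i, so the layer transit time is t_i = b_i·n_i / q:
  layer 1 (karst limestone): t_1 = 3.33 × 0.13 / 24.40 = 0.01774 d
  layer 2 (coarse sand): t_2 = 2.17 × 0.32 / 24.40 = 0.02846 d
Total t = Σ t_i = 0.04621 days.

0.0462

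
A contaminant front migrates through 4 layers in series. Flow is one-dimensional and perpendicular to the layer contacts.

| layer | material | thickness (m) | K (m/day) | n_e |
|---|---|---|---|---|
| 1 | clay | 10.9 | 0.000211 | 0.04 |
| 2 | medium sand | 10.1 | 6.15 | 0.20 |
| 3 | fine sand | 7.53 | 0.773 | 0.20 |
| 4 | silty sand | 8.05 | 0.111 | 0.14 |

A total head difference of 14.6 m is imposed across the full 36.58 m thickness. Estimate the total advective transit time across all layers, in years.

With flow normal to the layers, continuity requires the same specific discharge q through every layer.
Σ(b_i/K_i) = 10.9/0.000211 + 10.1/6.15 + 7.53/0.773 + 8.05/0.111 = 51743 d.
q = Δh / Σ(b_i/K_i) = 14.6 / 51743 = 0.0002822 m/day.
In each layer the seepage velocity is v_i = q/n_i, so the layer transit time is t_i = b_i·n_i / q:
  layer 1 (clay): t_1 = 10.9 × 0.04 / 0.0002822 = 1545 d
  layer 2 (medium sand): t_2 = 10.1 × 0.20 / 0.0002822 = 7159 d
  layer 3 (fine sand): t_3 = 7.53 × 0.20 / 0.0002822 = 5337 d
  layer 4 (silty sand): t_4 = 8.05 × 0.14 / 0.0002822 = 3994 d
Total t = Σ t_i = 18036 days = 49.38 years.

49.4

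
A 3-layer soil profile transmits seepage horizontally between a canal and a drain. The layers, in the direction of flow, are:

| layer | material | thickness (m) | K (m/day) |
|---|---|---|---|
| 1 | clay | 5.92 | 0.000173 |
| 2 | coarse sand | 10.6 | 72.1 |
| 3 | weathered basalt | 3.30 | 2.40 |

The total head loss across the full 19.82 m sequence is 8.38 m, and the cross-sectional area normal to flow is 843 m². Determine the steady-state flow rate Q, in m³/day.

Flow is perpendicular to layering, so the layers act in series and the equivalent K is the thickness-weighted harmonic mean.
Total thickness L = 5.92 + 10.6 + 3.30 = 19.82 m.
Σ(b_i/K_i) = 5.92/0.000173 + 10.6/72.1 + 3.30/2.40 = 34221 d.
K_eq = L / Σ(b_i/K_i) = 19.82 / 34221 = 0.0005792 m/day.
Q = K_eq · A · (Δh/L) = 0.0005792 × 843 × (8.38/19.82) = 0.2064 m³/day.

0.206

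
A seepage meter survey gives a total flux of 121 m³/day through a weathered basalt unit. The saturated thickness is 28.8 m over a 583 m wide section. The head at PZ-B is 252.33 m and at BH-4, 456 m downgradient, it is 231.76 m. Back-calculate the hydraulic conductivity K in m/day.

Cross-sectional area A = 583 × 28.8 = 16790 m².
Hydraulic gradient i = (252.33 − 231.76) / 456 = 20.57 / 456 = 0.04511.
From Q = K·A·i, K = Q / (A·i) = 121 / (16790 × 0.04511) = 0.1598 m/day.

0.160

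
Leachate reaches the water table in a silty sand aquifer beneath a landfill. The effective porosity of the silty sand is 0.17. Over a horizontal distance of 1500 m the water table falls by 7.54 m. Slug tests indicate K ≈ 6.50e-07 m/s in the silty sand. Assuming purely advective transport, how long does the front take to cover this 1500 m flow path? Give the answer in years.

Convert K: 6.50e-07 m/s × 86400 = 0.05616 m/day.
Hydraulic gradient i = Δh / L = 7.54 / 1500 = 0.005027.
Darcy flux q = K · i = 0.05616 × 0.005027 = 0.0002823 m/day.
Seepage velocity v = q / n_e = 0.0002823 / 0.17 = 0.001661 m/day.
Travel time t = L / v = 1500 / 0.001661 = 9.033e+05 days = 2473 years.

2470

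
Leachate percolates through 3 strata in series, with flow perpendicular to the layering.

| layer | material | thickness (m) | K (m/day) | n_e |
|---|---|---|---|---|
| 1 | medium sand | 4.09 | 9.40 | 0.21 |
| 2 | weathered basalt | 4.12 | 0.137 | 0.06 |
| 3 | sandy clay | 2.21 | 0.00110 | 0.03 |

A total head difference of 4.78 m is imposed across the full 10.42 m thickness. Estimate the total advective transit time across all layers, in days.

500

With flow normal to the layers, continuity requires the same specific discharge q through every layer.
Σ(b_i/K_i) = 4.09/9.40 + 4.12/0.137 + 2.21/0.00110 = 2040 d.
q = Δh / Σ(b_i/K_i) = 4.78 / 2040 = 0.002344 m/day.
In each layer the seepage velocity is v_i = q/n_i, so the layer transit time is t_i = b_i·n_i / q:
  layer 1 (medium sand): t_1 = 4.09 × 0.21 / 0.002344 = 366.5 d
  layer 2 (weathered basalt): t_2 = 4.12 × 0.06 / 0.002344 = 105.5 d
  layer 3 (sandy clay): t_3 = 2.21 × 0.03 / 0.002344 = 28.29 d
Total t = Σ t_i = 500.3 days.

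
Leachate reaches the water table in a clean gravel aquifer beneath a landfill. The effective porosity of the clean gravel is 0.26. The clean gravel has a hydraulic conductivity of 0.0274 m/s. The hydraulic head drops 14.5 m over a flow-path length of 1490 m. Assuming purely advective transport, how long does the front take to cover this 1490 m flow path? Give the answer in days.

Convert K: 0.0274 m/s × 86400 = 2367 m/day.
Hydraulic gradient i = Δh / L = 14.5 / 1490 = 0.009732.
Darcy flux q = K · i = 2367 × 0.009732 = 23.04 m/day.
Seepage velocity v = q / n_e = 23.04 / 0.26 = 88.61 m/day.
Travel time t = L / v = 1490 / 88.61 = 16.82 days.

16.8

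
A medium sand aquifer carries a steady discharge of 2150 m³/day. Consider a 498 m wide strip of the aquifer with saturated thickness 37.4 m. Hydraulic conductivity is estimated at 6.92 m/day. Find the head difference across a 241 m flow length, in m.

4.02

Cross-sectional area A = 498 × 37.4 = 18625 m².
From Q = K·A·i, i = Q / (K·A) = 2150 / (6.920 × 18625) = 0.01668.
Head loss Δh = i · L = 0.01668 × 241 = 4.020 m.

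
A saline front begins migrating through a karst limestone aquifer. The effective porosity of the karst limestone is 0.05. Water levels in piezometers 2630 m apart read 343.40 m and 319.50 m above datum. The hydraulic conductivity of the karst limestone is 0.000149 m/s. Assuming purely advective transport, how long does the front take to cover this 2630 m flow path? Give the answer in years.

Convert K: 0.000149 m/s × 86400 = 12.87 m/day.
Hydraulic gradient i = (343.40 − 319.50) / 2630 = 23.9 / 2630 = 0.009087.
Darcy flux q = K · i = 12.87 × 0.009087 = 0.1170 m/day.
Seepage velocity v = q / n_e = 0.1170 / 0.05 = 2.340 m/day.
Travel time t = L / v = 2630 / 2.340 = 1124 days = 3.077 years.

3.08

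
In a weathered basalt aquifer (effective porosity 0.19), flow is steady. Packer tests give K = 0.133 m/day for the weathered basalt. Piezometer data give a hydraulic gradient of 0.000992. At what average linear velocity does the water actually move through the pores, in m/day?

Hydraulic gradient i = 0.000992.
Darcy flux q = K · i = 0.1330 × 0.0009920 = 0.0001319 m/day.
Seepage velocity v = q / n_e = 0.0001319 / 0.19 = 0.0006944 m/day.

0.000694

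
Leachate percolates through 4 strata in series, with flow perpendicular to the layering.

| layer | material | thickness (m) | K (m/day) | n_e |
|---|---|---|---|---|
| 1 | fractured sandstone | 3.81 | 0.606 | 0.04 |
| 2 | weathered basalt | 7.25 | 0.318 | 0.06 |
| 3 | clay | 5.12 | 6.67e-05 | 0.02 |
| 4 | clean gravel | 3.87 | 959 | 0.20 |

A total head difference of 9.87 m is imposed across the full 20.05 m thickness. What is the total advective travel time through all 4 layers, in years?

31.2

With flow normal to the layers, continuity requires the same specific discharge q through every layer.
Σ(b_i/K_i) = 3.81/0.606 + 7.25/0.318 + 5.12/6.67e-05 + 3.87/959 = 76791 d.
q = Δh / Σ(b_i/K_i) = 9.87 / 76791 = 0.0001285 m/day.
In each layer the seepage velocity is v_i = q/n_i, so the layer transit time is t_i = b_i·n_i / q:
  layer 1 (fractured sandstone): t_1 = 3.81 × 0.04 / 0.0001285 = 1186 d
  layer 2 (weathered basalt): t_2 = 7.25 × 0.06 / 0.0001285 = 3384 d
  layer 3 (clay): t_3 = 5.12 × 0.02 / 0.0001285 = 796.7 d
  layer 4 (clean gravel): t_4 = 3.87 × 0.20 / 0.0001285 = 6022 d
Total t = Σ t_i = 11389 days = 31.18 years.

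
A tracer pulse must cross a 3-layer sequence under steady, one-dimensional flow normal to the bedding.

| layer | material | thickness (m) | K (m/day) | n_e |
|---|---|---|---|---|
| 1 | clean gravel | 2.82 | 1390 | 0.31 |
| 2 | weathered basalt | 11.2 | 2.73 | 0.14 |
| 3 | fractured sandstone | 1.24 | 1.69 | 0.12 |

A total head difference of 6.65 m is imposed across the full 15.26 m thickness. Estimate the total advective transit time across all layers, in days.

With flow normal to the layers, continuity requires the same specific discharge q through every layer.
Σ(b_i/K_i) = 2.82/1390 + 11.2/2.73 + 1.24/1.69 = 4.838 d.
q = Δh / Σ(b_i/K_i) = 6.65 / 4.838 = 1.374 m/day.
In each layer the seepage velocity is v_i = q/n_i, so the layer transit time is t_i = b_i·n_i / q:
  layer 1 (clean gravel): t_1 = 2.82 × 0.31 / 1.374 = 0.6360 d
  layer 2 (weathered basalt): t_2 = 11.2 × 0.14 / 1.374 = 1.141 d
  layer 3 (fractured sandstone): t_3 = 1.24 × 0.12 / 1.374 = 0.1083 d
Total t = Σ t_i = 1.885 days.

1.89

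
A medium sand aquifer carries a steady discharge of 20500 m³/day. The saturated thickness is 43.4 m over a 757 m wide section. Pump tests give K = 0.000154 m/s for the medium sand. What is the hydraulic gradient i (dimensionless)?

Convert K: 0.000154 m/s × 86400 = 13.31 m/day.
Cross-sectional area A = 757 × 43.4 = 32854 m².
From Q = K·A·i, i = Q / (K·A) = 20500 / (13.31 × 32854) = 0.04690.

0.0469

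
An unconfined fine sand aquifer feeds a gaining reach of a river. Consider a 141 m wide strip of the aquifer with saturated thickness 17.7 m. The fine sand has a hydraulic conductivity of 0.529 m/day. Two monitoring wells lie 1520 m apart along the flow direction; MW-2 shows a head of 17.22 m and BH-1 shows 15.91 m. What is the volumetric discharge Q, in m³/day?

1.14

Cross-sectional area A = 141 × 17.7 = 2496 m².
Hydraulic gradient i = (17.22 − 15.91) / 1520 = 1.31 / 1520 = 0.0008618.
Darcy's law: Q = K · A · i = 0.5290 × 2496 × 0.0008618 = 1.138 m³/day.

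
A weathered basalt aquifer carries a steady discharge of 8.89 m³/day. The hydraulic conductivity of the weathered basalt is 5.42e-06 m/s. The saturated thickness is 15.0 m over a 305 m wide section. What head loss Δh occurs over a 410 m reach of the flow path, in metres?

1.70

Convert K: 5.42e-06 m/s × 86400 = 0.4683 m/day.
Cross-sectional area A = 305 × 15.0 = 4575 m².
From Q = K·A·i, i = Q / (K·A) = 8.89 / (0.4683 × 4575) = 0.004150.
Head loss Δh = i · L = 0.004150 × 410 = 1.701 m.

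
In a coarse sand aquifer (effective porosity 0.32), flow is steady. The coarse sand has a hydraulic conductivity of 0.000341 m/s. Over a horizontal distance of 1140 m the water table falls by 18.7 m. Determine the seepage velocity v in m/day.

Convert K: 0.000341 m/s × 86400 = 29.46 m/day.
Hydraulic gradient i = Δh / L = 18.7 / 1140 = 0.01640.
Darcy flux q = K · i = 29.46 × 0.01640 = 0.4833 m/day.
Seepage velocity v = q / n_e = 0.4833 / 0.32 = 1.510 m/day.

1.51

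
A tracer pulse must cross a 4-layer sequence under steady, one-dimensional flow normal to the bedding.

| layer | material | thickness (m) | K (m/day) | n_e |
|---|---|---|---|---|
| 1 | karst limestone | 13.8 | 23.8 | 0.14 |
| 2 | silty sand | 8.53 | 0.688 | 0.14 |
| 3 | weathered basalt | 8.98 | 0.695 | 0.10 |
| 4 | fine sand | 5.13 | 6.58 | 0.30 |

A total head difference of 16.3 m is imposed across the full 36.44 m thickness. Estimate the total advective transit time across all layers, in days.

9.11

With flow normal to the layers, continuity requires the same specific discharge q through every layer.
Σ(b_i/K_i) = 13.8/23.8 + 8.53/0.688 + 8.98/0.695 + 5.13/6.58 = 26.68 d.
q = Δh / Σ(b_i/K_i) = 16.3 / 26.68 = 0.6110 m/day.
In each layer the seepage velocity is v_i = q/n_i, so the layer transit time is t_i = b_i·n_i / q:
  layer 1 (karst limestone): t_1 = 13.8 × 0.14 / 0.6110 = 3.162 d
  layer 2 (silty sand): t_2 = 8.53 × 0.14 / 0.6110 = 1.955 d
  layer 3 (weathered basalt): t_3 = 8.98 × 0.10 / 0.6110 = 1.470 d
  layer 4 (fine sand): t_4 = 5.13 × 0.30 / 0.6110 = 2.519 d
Total t = Σ t_i = 9.105 days.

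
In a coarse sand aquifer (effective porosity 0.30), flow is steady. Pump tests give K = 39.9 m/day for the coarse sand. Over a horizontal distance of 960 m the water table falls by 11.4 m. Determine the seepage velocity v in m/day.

1.58

Hydraulic gradient i = Δh / L = 11.4 / 960 = 0.01188.
Darcy flux q = K · i = 39.90 × 0.01188 = 0.4738 m/day.
Seepage velocity v = q / n_e = 0.4738 / 0.30 = 1.579 m/day.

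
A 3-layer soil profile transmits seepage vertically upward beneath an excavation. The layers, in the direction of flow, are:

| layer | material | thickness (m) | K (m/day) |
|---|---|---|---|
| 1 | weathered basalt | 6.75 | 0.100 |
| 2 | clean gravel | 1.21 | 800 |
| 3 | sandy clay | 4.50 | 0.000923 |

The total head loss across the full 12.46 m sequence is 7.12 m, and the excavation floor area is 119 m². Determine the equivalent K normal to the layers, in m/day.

0.00252

Flow is perpendicular to layering, so the layers act in series and the equivalent K is the thickness-weighted harmonic mean.
Total thickness L = 6.75 + 1.21 + 4.50 = 12.46 m.
Σ(b_i/K_i) = 6.75/0.100 + 1.21/800 + 4.50/0.000923 = 4943 d.
K_eq = L / Σ(b_i/K_i) = 12.46 / 4943 = 0.002521 m/day.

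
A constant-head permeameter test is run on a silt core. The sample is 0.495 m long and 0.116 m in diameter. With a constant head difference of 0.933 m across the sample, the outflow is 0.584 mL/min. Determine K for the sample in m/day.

Cross-sectional area A = π·(d/2)² = π × (0.116/2)² = 0.01057 m².
Convert discharge: 0.584 mL/min = 9.733e-09 m³/s.
Darcy's law rearranged: K = Q·L / (A·Δh) = 9.733e-09 × 0.495 / (0.01057 × 0.933) = 4.886e-07 m/s = 0.04222 m/day.

0.0422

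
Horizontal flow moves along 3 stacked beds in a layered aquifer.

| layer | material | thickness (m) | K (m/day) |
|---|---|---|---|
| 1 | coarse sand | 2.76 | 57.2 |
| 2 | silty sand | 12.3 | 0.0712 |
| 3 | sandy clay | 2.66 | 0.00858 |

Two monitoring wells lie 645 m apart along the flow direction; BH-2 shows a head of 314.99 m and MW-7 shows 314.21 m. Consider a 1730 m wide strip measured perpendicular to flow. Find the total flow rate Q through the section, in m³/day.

Flow is parallel to layering, so each bed carries its own Darcy discharge and the transmissivities add.
Σ(K_i·b_i) = 57.2×2.76 + 0.0712×12.3 + 0.00858×2.66 = 158.8 m²/day.
Hydraulic gradient i = (314.99 − 314.21) / 645 = 0.78 / 645 = 0.001209.
Q = Σ(K_i·b_i) · W · i = 158.8 × 1730 × 0.001209 = 332.2 m³/day.

332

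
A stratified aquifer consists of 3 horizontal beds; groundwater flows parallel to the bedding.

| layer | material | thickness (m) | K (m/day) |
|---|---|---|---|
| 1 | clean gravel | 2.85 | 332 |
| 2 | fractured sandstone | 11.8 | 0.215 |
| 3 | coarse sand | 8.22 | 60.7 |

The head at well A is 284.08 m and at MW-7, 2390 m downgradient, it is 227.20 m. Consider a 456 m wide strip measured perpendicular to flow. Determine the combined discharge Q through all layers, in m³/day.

Flow is parallel to layering, so each bed carries its own Darcy discharge and the transmissivities add.
Σ(K_i·b_i) = 332×2.85 + 0.215×11.8 + 60.7×8.22 = 1448 m²/day.
Hydraulic gradient i = (284.08 − 227.20) / 2390 = 56.88 / 2390 = 0.02380.
Q = Σ(K_i·b_i) · W · i = 1448 × 456 × 0.02380 = 15711 m³/day.

15700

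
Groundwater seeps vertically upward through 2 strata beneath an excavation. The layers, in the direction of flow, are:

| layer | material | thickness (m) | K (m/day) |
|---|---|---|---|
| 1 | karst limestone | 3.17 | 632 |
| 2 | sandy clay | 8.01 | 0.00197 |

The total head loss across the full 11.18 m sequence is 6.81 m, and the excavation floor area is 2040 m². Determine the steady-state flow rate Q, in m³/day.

Flow is perpendicular to layering, so the layers act in series and the equivalent K is the thickness-weighted harmonic mean.
Total thickness L = 3.17 + 8.01 = 11.18 m.
Σ(b_i/K_i) = 3.17/632 + 8.01/0.00197 = 4066 d.
K_eq = L / Σ(b_i/K_i) = 11.18 / 4066 = 0.002750 m/day.
Q = K_eq · A · (Δh/L) = 0.002750 × 2040 × (6.81/11.18) = 3.417 m³/day.

3.42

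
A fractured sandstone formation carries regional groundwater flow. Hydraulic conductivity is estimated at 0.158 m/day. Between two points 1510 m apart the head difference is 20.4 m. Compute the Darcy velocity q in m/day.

0.00213

Hydraulic gradient i = Δh / L = 20.4 / 1510 = 0.01351.
Specific discharge q = K · i = 0.1580 × 0.01351 = 0.002135 m/day.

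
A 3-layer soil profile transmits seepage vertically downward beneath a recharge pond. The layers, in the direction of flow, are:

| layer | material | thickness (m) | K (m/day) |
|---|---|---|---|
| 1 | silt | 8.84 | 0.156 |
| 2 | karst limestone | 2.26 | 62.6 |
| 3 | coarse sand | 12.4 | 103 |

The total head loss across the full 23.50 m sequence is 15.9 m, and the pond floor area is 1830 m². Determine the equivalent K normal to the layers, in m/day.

Flow is perpendicular to layering, so the layers act in series and the equivalent K is the thickness-weighted harmonic mean.
Total thickness L = 8.84 + 2.26 + 12.4 = 23.50 m.
Σ(b_i/K_i) = 8.84/0.156 + 2.26/62.6 + 12.4/103 = 56.82 d.
K_eq = L / Σ(b_i/K_i) = 23.50 / 56.82 = 0.4136 m/day.

0.414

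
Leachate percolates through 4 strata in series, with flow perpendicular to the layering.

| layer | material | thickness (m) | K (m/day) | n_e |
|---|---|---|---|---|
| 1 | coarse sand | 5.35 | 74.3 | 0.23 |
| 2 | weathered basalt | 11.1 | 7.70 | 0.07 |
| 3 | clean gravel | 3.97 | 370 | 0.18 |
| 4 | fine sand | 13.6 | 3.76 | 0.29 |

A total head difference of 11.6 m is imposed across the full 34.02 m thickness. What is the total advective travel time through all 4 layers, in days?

2.95

With flow normal to the layers, continuity requires the same specific discharge q through every layer.
Σ(b_i/K_i) = 5.35/74.3 + 11.1/7.70 + 3.97/370 + 13.6/3.76 = 5.141 d.
q = Δh / Σ(b_i/K_i) = 11.6 / 5.141 = 2.256 m/day.
In each layer the seepage velocity is v_i = q/n_i, so the layer transit time is t_i = b_i·n_i / q:
  layer 1 (coarse sand): t_1 = 5.35 × 0.23 / 2.256 = 0.5454 d
  layer 2 (weathered basalt): t_2 = 11.1 × 0.07 / 2.256 = 0.3444 d
  layer 3 (clean gravel): t_3 = 3.97 × 0.18 / 2.256 = 0.3167 d
  layer 4 (fine sand): t_4 = 13.6 × 0.29 / 2.256 = 1.748 d
Total t = Σ t_i = 2.955 days.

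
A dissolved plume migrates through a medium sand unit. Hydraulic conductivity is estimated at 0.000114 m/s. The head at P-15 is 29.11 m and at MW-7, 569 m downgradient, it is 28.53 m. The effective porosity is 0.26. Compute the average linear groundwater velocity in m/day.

Convert K: 0.000114 m/s × 86400 = 9.850 m/day.
Hydraulic gradient i = (29.11 − 28.53) / 569 = 0.58 / 569 = 0.001019.
Darcy flux q = K · i = 9.850 × 0.001019 = 0.01004 m/day.
Seepage velocity v = q / n_e = 0.01004 / 0.26 = 0.03862 m/day.

0.0386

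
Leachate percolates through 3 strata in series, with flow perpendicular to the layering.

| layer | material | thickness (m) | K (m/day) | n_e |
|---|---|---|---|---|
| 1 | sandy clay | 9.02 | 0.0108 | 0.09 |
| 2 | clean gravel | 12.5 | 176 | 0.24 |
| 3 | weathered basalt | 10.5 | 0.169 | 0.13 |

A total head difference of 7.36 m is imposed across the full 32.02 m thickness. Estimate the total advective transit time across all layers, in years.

1.73

With flow normal to the layers, continuity requires the same specific discharge q through every layer.
Σ(b_i/K_i) = 9.02/0.0108 + 12.5/176 + 10.5/0.169 = 897.4 d.
q = Δh / Σ(b_i/K_i) = 7.36 / 897.4 = 0.008202 m/day.
In each layer the seepage velocity is v_i = q/n_i, so the layer transit time is t_i = b_i·n_i / q:
  layer 1 (sandy clay): t_1 = 9.02 × 0.09 / 0.008202 = 98.98 d
  layer 2 (clean gravel): t_2 = 12.5 × 0.24 / 0.008202 = 365.8 d
  layer 3 (weathered basalt): t_3 = 10.5 × 0.13 / 0.008202 = 166.4 d
Total t = Σ t_i = 631.2 days = 1.728 years.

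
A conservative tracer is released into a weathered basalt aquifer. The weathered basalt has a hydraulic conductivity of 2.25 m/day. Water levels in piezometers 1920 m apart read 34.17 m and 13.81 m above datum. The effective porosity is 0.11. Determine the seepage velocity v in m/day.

Hydraulic gradient i = (34.17 − 13.81) / 1920 = 20.36 / 1920 = 0.01060.
Darcy flux q = K · i = 2.250 × 0.01060 = 0.02386 m/day.
Seepage velocity v = q / n_e = 0.02386 / 0.11 = 0.2169 m/day.

0.217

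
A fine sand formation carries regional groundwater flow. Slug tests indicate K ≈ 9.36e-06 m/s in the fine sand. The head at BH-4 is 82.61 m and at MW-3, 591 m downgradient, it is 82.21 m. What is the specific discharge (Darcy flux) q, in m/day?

Convert K: 9.36e-06 m/s × 86400 = 0.8087 m/day.
Hydraulic gradient i = (82.61 − 82.21) / 591 = 0.4 / 591 = 0.0006768.
Specific discharge q = K · i = 0.8087 × 0.0006768 = 0.0005473 m/day.

0.000547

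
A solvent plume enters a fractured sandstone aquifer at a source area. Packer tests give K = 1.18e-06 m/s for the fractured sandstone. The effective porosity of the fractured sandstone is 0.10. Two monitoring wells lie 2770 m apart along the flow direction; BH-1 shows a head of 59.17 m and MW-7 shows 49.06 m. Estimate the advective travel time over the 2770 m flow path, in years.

2040

Convert K: 1.18e-06 m/s × 86400 = 0.1020 m/day.
Hydraulic gradient i = (59.17 − 49.06) / 2770 = 10.11 / 2770 = 0.003650.
Darcy flux q = K · i = 0.1020 × 0.003650 = 0.0003721 m/day.
Seepage velocity v = q / n_e = 0.0003721 / 0.10 = 0.003721 m/day.
Travel time t = L / v = 2770 / 0.003721 = 7.444e+05 days = 2038 years.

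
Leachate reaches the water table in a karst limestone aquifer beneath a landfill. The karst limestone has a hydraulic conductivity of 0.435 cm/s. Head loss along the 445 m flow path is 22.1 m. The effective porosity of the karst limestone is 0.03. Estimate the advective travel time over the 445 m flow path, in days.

Convert K: 0.435 cm/s × 864 = 375.8 m/day.
Hydraulic gradient i = Δh / L = 22.1 / 445 = 0.04966.
Darcy flux q = K · i = 375.8 × 0.04966 = 18.67 m/day.
Seepage velocity v = q / n_e = 18.67 / 0.03 = 622.2 m/day.
Travel time t = L / v = 445 / 622.2 = 0.7152 days.

0.715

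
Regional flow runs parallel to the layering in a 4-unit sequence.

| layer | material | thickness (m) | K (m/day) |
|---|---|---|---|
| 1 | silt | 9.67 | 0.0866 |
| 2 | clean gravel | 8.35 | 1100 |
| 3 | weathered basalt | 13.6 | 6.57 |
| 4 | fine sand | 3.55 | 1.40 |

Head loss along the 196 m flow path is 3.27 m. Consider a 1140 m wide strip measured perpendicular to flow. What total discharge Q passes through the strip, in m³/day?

177000

Flow is parallel to layering, so each bed carries its own Darcy discharge and the transmissivities add.
Σ(K_i·b_i) = 0.0866×9.67 + 1100×8.35 + 6.57×13.6 + 1.40×3.55 = 9280 m²/day.
Hydraulic gradient i = Δh / L = 3.27 / 196 = 0.01668.
Q = Σ(K_i·b_i) · W · i = 9280 × 1140 × 0.01668 = 1.765e+05 m³/day.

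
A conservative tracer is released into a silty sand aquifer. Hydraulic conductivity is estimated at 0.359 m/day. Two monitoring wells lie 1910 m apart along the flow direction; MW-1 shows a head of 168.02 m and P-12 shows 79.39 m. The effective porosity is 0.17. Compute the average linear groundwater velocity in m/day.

Hydraulic gradient i = (168.02 − 79.39) / 1910 = 88.63 / 1910 = 0.04640.
Darcy flux q = K · i = 0.3590 × 0.04640 = 0.01666 m/day.
Seepage velocity v = q / n_e = 0.01666 / 0.17 = 0.09799 m/day.

0.0980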